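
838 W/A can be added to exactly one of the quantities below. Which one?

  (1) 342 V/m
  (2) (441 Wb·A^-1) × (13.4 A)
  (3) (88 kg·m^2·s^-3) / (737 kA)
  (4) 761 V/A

Reference: W·A⁻¹ = J·s⁻¹·A⁻¹ = kg·m²·s⁻³·A⁻¹.
Each option:
  (1) V·m⁻¹ = J·C⁻¹·m⁻¹ = kg·m·s⁻³·A⁻¹
  (2) [kg·m²·s⁻²·A⁻²] · [A] = kg·m²·s⁻²·A⁻¹
  (3) [kg·m²·s⁻³] / [A] = kg·m²·s⁻³·A⁻¹  ← same
  (4) V·A⁻¹ = J·C⁻¹·A⁻¹ = kg·m²·s⁻³·A⁻²
Only (3) matches kg·m²·s⁻³·A⁻¹.

(3)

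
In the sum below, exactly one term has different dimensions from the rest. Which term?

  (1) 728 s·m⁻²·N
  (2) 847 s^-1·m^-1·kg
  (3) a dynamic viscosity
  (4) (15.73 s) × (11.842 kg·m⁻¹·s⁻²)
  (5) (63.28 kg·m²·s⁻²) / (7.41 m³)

Dimensions:
  (1) N·s·m⁻² = kg·m·s⁻²·s·m⁻² = kg·m⁻¹·s⁻¹
  (2) kg·m⁻¹·s⁻¹
  (3) [dynamic viscosity] = kg·m⁻¹·s⁻¹
  (4) [s] · [kg·m⁻¹·s⁻²] = kg·m⁻¹·s⁻¹
  (5) [kg·m²·s⁻²] / [m³] = kg·m⁻¹·s⁻²
All reduce to kg·m⁻¹·s⁻¹ except (5), which is kg·m⁻¹·s⁻².

(5)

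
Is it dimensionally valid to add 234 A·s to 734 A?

No

In SI base units:
  234 A·s:  A·s = s·A
  734 A:  A
s·A ≠ A, so they cannot be added.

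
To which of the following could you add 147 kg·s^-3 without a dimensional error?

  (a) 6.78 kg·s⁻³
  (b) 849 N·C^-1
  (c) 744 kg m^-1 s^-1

Reference: kg·s⁻³.
Each option:
  (a) kg·s⁻³  ← same
  (b) N·C⁻¹ = kg·m·s⁻²·(s·A)⁻¹ = kg·m·s⁻³·A⁻¹
  (c) kg·m⁻¹·s⁻¹
Only (a) matches kg·s⁻³.

(a)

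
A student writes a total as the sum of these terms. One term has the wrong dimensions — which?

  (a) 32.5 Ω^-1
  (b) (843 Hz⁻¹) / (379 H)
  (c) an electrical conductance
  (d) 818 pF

Reduce each to base SI dimensions:
  (a) Ω⁻¹ = (V·A⁻¹)⁻¹ = kg⁻¹·m⁻²·s³·A²
  (b) [s] / [kg·m²·s⁻²·A⁻²] = kg⁻¹·m⁻²·s³·A²
  (c) [electrical conductance] = kg⁻¹·m⁻²·s³·A²
  (d) F = C·V⁻¹ = kg⁻¹·m⁻²·s⁴·A²
All reduce to kg⁻¹·m⁻²·s³·A² except (d), which is kg⁻¹·m⁻²·s⁴·A².

(d)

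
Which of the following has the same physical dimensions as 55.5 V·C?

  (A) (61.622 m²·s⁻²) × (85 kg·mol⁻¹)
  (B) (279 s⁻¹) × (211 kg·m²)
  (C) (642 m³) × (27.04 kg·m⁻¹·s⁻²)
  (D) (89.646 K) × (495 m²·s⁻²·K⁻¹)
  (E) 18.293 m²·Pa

Reference: C·V = s·A·J·C⁻¹ = kg·m²·s⁻².
Each option:
  (A) [m²·s⁻²] · [kg·mol⁻¹] = kg·m²·s⁻²·mol⁻¹
  (B) [s⁻¹] · [kg·m²] = kg·m²·s⁻¹
  (C) [m³] · [kg·m⁻¹·s⁻²] = kg·m²·s⁻²  ← same
  (D) [K] · [m²·s⁻²·K⁻¹] = m²·s⁻²
  (E) Pa·m² = N·m⁻²·m² = kg·m·s⁻²
Only (C) matches kg·m²·s⁻².

(C)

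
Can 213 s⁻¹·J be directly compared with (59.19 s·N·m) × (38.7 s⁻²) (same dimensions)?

Yes

Dimensions:
  213 s⁻¹·J:  J·s⁻¹ = N·m·s⁻¹ = kg·m²·s⁻³
  (59.19 s·N·m) × (38.7 s⁻²):  [kg·m²·s⁻¹] · [s⁻²] = kg·m²·s⁻³
Both are kg·m²·s⁻³, so they have the same dimensions and can be added.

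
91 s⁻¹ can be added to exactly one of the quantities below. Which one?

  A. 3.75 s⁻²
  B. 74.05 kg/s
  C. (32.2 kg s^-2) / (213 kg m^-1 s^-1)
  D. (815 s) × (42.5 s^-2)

Reference: s⁻¹.
Each option:
  A. s⁻²
  B. kg·s⁻¹
  C. [kg·s⁻²] / [kg·m⁻¹·s⁻¹] = m·s⁻¹
  D. [s] · [s⁻²] = s⁻¹  ← same
Only D. matches s⁻¹.

D.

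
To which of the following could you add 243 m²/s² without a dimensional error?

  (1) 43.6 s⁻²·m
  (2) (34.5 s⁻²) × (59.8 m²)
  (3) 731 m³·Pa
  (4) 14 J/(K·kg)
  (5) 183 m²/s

Reference: m²·s⁻².
Each option:
  (1) m·s⁻²
  (2) [s⁻²] · [m²] = m²·s⁻²  ← same
  (3) Pa·m³ = N·m⁻²·m³ = kg·m²·s⁻²
  (4) J·kg⁻¹·K⁻¹ = N·m·kg⁻¹·K⁻¹ = m²·s⁻²·K⁻¹
  (5) m²·s⁻¹
Only (2) matches m²·s⁻².

(2)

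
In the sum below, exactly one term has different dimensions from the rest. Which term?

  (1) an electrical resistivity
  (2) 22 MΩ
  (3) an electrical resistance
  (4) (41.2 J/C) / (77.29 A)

(1)

Reduce each to base SI dimensions:
  (1) [electrical resistivity] = kg·m³·s⁻³·A⁻²
  (2) Ω = V·A⁻¹ = kg·m²·s⁻³·A⁻²
  (3) [electrical resistance] = kg·m²·s⁻³·A⁻²
  (4) [kg·m²·s⁻³·A⁻¹] / [A] = kg·m²·s⁻³·A⁻²
All reduce to kg·m²·s⁻³·A⁻² except (1), which is kg·m³·s⁻³·A⁻².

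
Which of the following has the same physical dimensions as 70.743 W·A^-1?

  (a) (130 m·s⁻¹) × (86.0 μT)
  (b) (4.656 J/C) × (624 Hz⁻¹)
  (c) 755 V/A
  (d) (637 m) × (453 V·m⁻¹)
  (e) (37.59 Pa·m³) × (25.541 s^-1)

(d)

Reference: W·A⁻¹ = J·s⁻¹·A⁻¹ = kg·m²·s⁻³·A⁻¹.
Each option:
  (a) [m·s⁻¹] · [kg·s⁻²·A⁻¹] = kg·m·s⁻³·A⁻¹
  (b) [kg·m²·s⁻³·A⁻¹] · [s] = kg·m²·s⁻²·A⁻¹
  (c) V·A⁻¹ = J·C⁻¹·A⁻¹ = kg·m²·s⁻³·A⁻²
  (d) [m] · [kg·m·s⁻³·A⁻¹] = kg·m²·s⁻³·A⁻¹  ← same
  (e) [kg·m²·s⁻²] · [s⁻¹] = kg·m²·s⁻³
Only (d) matches kg·m²·s⁻³·A⁻¹.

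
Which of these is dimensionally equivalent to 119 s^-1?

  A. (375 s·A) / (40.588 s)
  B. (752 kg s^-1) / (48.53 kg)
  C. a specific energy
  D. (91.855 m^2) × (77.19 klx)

B.

Reference: s⁻¹.
Each option:
  A. [s·A] / [s] = A
  B. [kg·s⁻¹] / [kg] = s⁻¹  ← same
  C. [specific energy] = m²·s⁻²
  D. [m²] · [m⁻²·cd] = cd
Only B. matches s⁻¹.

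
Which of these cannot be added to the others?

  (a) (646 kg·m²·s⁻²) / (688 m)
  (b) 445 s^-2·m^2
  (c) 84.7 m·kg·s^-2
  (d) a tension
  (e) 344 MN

(b)

Reduce each to base SI dimensions:
  (a) [kg·m²·s⁻²] / [m] = kg·m·s⁻²
  (b) m²·s⁻²
  (c) kg·m·s⁻²
  (d) [tension] = kg·m·s⁻²
  (e) N = kg·m·s⁻²
All reduce to kg·m·s⁻² except (b), which is m²·s⁻².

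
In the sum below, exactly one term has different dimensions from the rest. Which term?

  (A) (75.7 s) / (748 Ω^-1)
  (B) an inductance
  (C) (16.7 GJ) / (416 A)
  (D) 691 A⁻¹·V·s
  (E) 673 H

(C)

Dimensions:
  (A) [s] / [kg⁻¹·m⁻²·s³·A²] = kg·m²·s⁻²·A⁻²
  (B) [inductance] = kg·m²·s⁻²·A⁻²
  (C) [kg·m²·s⁻²] / [A] = kg·m²·s⁻²·A⁻¹
  (D) V·s·A⁻¹ = J·C⁻¹·s·A⁻¹ = kg·m²·s⁻²·A⁻²
  (E) H = V·s·A⁻¹ = kg·m²·s⁻²·A⁻²
All reduce to kg·m²·s⁻²·A⁻² except (C), which is kg·m²·s⁻²·A⁻¹.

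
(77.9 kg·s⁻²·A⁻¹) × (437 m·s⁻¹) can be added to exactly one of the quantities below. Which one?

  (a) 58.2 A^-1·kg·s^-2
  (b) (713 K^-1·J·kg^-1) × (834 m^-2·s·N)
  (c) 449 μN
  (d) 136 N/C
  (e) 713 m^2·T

(d)

Reference: [kg·s⁻²·A⁻¹] · [m·s⁻¹] = kg·m·s⁻³·A⁻¹.
Each option:
  (a) kg·s⁻²·A⁻¹
  (b) [m²·s⁻²·K⁻¹] · [kg·m⁻¹·s⁻¹] = kg·m·s⁻³·K⁻¹
  (c) N = kg·m·s⁻²
  (d) N·C⁻¹ = kg·m·s⁻²·(s·A)⁻¹ = kg·m·s⁻³·A⁻¹  ← same
  (e) T·m² = Wb·m⁻²·m² = kg·m²·s⁻²·A⁻¹
Only (d) matches kg·m·s⁻³·A⁻¹.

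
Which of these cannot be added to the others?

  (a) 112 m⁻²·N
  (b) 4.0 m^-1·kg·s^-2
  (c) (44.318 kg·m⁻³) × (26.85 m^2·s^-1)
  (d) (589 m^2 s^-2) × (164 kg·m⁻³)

(c)

In SI base units:
  (a) N·m⁻² = kg·m·s⁻²·m⁻² = kg·m⁻¹·s⁻²
  (b) kg·m⁻¹·s⁻²
  (c) [kg·m⁻³] · [m²·s⁻¹] = kg·m⁻¹·s⁻¹
  (d) [m²·s⁻²] · [kg·m⁻³] = kg·m⁻¹·s⁻²
All reduce to kg·m⁻¹·s⁻² except (c), which is kg·m⁻¹·s⁻¹.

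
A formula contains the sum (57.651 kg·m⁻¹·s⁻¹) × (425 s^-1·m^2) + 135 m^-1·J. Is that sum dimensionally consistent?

Yes

Expand each in SI base units:
  (57.651 kg·m⁻¹·s⁻¹) × (425 s^-1·m^2):  [kg·m⁻¹·s⁻¹] · [m²·s⁻¹] = kg·m·s⁻²
  135 m^-1·J:  J·m⁻¹ = N·m·m⁻¹ = kg·m·s⁻²
Both are kg·m·s⁻², so they have the same dimensions and can be added.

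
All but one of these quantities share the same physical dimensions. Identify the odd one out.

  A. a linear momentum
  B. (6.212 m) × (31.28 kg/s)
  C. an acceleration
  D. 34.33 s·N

Dimensions:
  A. [linear momentum] = kg·m·s⁻¹
  B. [m] · [kg·s⁻¹] = kg·m·s⁻¹
  C. [acceleration] = m·s⁻²
  D. N·s = kg·m·s⁻²·s = kg·m·s⁻¹
All reduce to kg·m·s⁻¹ except C., which is m·s⁻².

C.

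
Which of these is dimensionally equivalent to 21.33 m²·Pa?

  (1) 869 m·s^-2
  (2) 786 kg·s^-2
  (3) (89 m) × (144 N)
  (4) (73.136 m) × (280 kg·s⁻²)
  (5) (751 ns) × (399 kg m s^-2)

(4)

Reference: Pa·m² = N·m⁻²·m² = kg·m·s⁻².
Each option:
  (1) m·s⁻²
  (2) kg·s⁻²
  (3) [m] · [kg·m·s⁻²] = kg·m²·s⁻²
  (4) [m] · [kg·s⁻²] = kg·m·s⁻²  ← same
  (5) [s] · [kg·m·s⁻²] = kg·m·s⁻¹
Only (4) matches kg·m·s⁻².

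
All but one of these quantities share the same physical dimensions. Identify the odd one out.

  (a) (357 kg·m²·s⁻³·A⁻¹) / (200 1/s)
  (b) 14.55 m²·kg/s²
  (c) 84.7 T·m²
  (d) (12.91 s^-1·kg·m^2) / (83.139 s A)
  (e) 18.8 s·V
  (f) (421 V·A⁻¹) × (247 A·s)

Expand each in SI base units:
  (a) [kg·m²·s⁻³·A⁻¹] / [s⁻¹] = kg·m²·s⁻²·A⁻¹
  (b) kg·m²·s⁻²
  (c) T·m² = Wb·m⁻²·m² = kg·m²·s⁻²·A⁻¹
  (d) [kg·m²·s⁻¹] / [s·A] = kg·m²·s⁻²·A⁻¹
  (e) V·s = J·C⁻¹·s = kg·m²·s⁻²·A⁻¹
  (f) [kg·m²·s⁻³·A⁻²] · [s·A] = kg·m²·s⁻²·A⁻¹
All reduce to kg·m²·s⁻²·A⁻¹ except (b), which is kg·m²·s⁻².

(b)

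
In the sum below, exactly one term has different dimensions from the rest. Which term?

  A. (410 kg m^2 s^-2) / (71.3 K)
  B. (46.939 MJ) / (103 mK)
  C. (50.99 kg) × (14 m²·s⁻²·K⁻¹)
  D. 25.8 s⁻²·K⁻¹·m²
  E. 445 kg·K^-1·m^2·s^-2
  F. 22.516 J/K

D.

Dimensions:
  A. [kg·m²·s⁻²] / [K] = kg·m²·s⁻²·K⁻¹
  B. [kg·m²·s⁻²] / [K] = kg·m²·s⁻²·K⁻¹
  C. [kg] · [m²·s⁻²·K⁻¹] = kg·m²·s⁻²·K⁻¹
  D. m²·s⁻²·K⁻¹
  E. kg·m²·s⁻²·K⁻¹
  F. J·K⁻¹ = N·m·K⁻¹ = kg·m²·s⁻²·K⁻¹
All reduce to kg·m²·s⁻²·K⁻¹ except D., which is m²·s⁻²·K⁻¹.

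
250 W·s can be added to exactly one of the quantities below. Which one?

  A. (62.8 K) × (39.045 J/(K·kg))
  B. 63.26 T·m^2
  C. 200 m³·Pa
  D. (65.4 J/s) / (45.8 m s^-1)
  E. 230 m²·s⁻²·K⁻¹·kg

Reference: W·s = J·s⁻¹·s = kg·m²·s⁻².
Each option:
  A. [K] · [m²·s⁻²·K⁻¹] = m²·s⁻²
  B. T·m² = Wb·m⁻²·m² = kg·m²·s⁻²·A⁻¹
  C. Pa·m³ = N·m⁻²·m³ = kg·m²·s⁻²  ← same
  D. [kg·m²·s⁻³] / [m·s⁻¹] = kg·m·s⁻²
  E. kg·m²·s⁻²·K⁻¹
Only C. matches kg·m²·s⁻².

C.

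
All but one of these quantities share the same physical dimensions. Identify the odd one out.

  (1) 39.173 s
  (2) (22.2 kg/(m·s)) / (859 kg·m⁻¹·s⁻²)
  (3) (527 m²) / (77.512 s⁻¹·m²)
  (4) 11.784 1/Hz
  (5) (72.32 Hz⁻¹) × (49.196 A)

In SI base units:
  (1) s
  (2) [kg·m⁻¹·s⁻¹] / [kg·m⁻¹·s⁻²] = s
  (3) [m²] / [m²·s⁻¹] = s
  (4) Hz⁻¹ = (s⁻¹)⁻¹ = s
  (5) [s] · [A] = s·A
All reduce to s except (5), which is s·A.

(5)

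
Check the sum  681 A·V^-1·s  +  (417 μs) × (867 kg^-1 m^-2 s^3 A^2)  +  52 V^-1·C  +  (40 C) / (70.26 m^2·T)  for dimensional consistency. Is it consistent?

Work out the base dimensions of each:
  681 A·V^-1·s:  A·s·V⁻¹ = A·s·(J·C⁻¹)⁻¹ = kg⁻¹·m⁻²·s⁴·A²
  (417 μs) × (867 kg^-1 m^-2 s^3 A^2):  [s] · [kg⁻¹·m⁻²·s³·A²] = kg⁻¹·m⁻²·s⁴·A²
  52 V^-1·C:  C·V⁻¹ = s·A·(J·C⁻¹)⁻¹ = kg⁻¹·m⁻²·s⁴·A²
  (40 C) / (70.26 m^2·T):  [s·A] / [kg·m²·s⁻²·A⁻¹] = kg⁻¹·m⁻²·s³·A²
The terms do not share a single dimension (kg⁻¹·m⁻²·s³·A² vs kg⁻¹·m⁻²·s⁴·A²).

No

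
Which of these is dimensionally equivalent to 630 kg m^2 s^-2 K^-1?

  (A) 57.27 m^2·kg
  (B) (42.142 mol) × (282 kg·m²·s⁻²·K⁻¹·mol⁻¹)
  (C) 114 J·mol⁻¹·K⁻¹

(B)

Reference: kg·m²·s⁻²·K⁻¹.
Each option:
  (A) kg·m²
  (B) [mol] · [kg·m²·s⁻²·K⁻¹·mol⁻¹] = kg·m²·s⁻²·K⁻¹  ← same
  (C) J·mol⁻¹·K⁻¹ = N·m·mol⁻¹·K⁻¹ = kg·m²·s⁻²·K⁻¹·mol⁻¹
Only (B) matches kg·m²·s⁻²·K⁻¹.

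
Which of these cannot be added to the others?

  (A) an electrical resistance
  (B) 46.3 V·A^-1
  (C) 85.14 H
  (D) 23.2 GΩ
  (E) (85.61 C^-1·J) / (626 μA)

(C)

Reduce each to base SI dimensions:
  (A) [electrical resistance] = kg·m²·s⁻³·A⁻²
  (B) V·A⁻¹ = J·C⁻¹·A⁻¹ = kg·m²·s⁻³·A⁻²
  (C) H = V·s·A⁻¹ = kg·m²·s⁻²·A⁻²
  (D) Ω = V·A⁻¹ = kg·m²·s⁻³·A⁻²
  (E) [kg·m²·s⁻³·A⁻¹] / [A] = kg·m²·s⁻³·A⁻²
All reduce to kg·m²·s⁻³·A⁻² except (C), which is kg·m²·s⁻²·A⁻².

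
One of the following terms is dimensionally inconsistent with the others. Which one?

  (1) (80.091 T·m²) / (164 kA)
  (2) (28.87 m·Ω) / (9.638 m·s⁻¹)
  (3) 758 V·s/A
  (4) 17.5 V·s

(4)

Work out the base dimensions of each:
  (1) [kg·m²·s⁻²·A⁻¹] / [A] = kg·m²·s⁻²·A⁻²
  (2) [kg·m³·s⁻³·A⁻²] / [m·s⁻¹] = kg·m²·s⁻²·A⁻²
  (3) V·s·A⁻¹ = J·C⁻¹·s·A⁻¹ = kg·m²·s⁻²·A⁻²
  (4) V·s = J·C⁻¹·s = kg·m²·s⁻²·A⁻¹
All reduce to kg·m²·s⁻²·A⁻² except (4), which is kg·m²·s⁻²·A⁻¹.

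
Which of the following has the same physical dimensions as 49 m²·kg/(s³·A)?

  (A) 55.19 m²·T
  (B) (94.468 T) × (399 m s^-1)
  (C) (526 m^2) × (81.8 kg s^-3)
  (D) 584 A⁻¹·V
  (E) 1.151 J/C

(E)

Reference: kg·m²·s⁻³·A⁻¹.
Each option:
  (A) T·m² = Wb·m⁻²·m² = kg·m²·s⁻²·A⁻¹
  (B) [kg·s⁻²·A⁻¹] · [m·s⁻¹] = kg·m·s⁻³·A⁻¹
  (C) [m²] · [kg·s⁻³] = kg·m²·s⁻³
  (D) V·A⁻¹ = J·C⁻¹·A⁻¹ = kg·m²·s⁻³·A⁻²
  (E) J·C⁻¹ = N·m·(s·A)⁻¹ = kg·m²·s⁻³·A⁻¹  ← same
Only (E) matches kg·m²·s⁻³·A⁻¹.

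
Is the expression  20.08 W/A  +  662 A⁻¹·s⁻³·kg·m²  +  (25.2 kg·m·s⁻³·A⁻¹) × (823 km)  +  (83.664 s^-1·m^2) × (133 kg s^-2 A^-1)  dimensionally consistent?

In SI base units:
  20.08 W/A:  W·A⁻¹ = J·s⁻¹·A⁻¹ = kg·m²·s⁻³·A⁻¹
  662 A⁻¹·s⁻³·kg·m²:  kg·m²·s⁻³·A⁻¹
  (25.2 kg·m·s⁻³·A⁻¹) × (823 km):  [kg·m·s⁻³·A⁻¹] · [m] = kg·m²·s⁻³·A⁻¹
  (83.664 s^-1·m^2) × (133 kg s^-2 A^-1):  [m²·s⁻¹] · [kg·s⁻²·A⁻¹] = kg·m²·s⁻³·A⁻¹
Every term reduces to kg·m²·s⁻³·A⁻¹.

Yes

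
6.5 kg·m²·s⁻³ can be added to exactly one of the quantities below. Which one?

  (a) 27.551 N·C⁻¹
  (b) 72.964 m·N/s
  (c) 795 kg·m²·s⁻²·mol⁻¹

Reference: kg·m²·s⁻³.
Each option:
  (a) N·C⁻¹ = kg·m·s⁻²·(s·A)⁻¹ = kg·m·s⁻³·A⁻¹
  (b) N·m·s⁻¹ = kg·m·s⁻²·m·s⁻¹ = kg·m²·s⁻³  ← same
  (c) kg·m²·s⁻²·mol⁻¹
Only (b) matches kg·m²·s⁻³.

(b)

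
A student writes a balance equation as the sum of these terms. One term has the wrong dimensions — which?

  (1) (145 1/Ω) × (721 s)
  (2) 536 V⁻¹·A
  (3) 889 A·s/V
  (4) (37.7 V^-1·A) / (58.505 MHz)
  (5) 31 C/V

(2)

Work out the base dimensions of each:
  (1) [kg⁻¹·m⁻²·s³·A²] · [s] = kg⁻¹·m⁻²·s⁴·A²
  (2) A·V⁻¹ = A·(J·C⁻¹)⁻¹ = kg⁻¹·m⁻²·s³·A²
  (3) A·s·V⁻¹ = A·s·(J·C⁻¹)⁻¹ = kg⁻¹·m⁻²·s⁴·A²
  (4) [kg⁻¹·m⁻²·s³·A²] / [s⁻¹] = kg⁻¹·m⁻²·s⁴·A²
  (5) C·V⁻¹ = s·A·(J·C⁻¹)⁻¹ = kg⁻¹·m⁻²·s⁴·A²
All reduce to kg⁻¹·m⁻²·s⁴·A² except (2), which is kg⁻¹·m⁻²·s³·A².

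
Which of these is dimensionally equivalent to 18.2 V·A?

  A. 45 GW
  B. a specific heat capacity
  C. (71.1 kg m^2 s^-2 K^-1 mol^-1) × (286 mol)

Reference: V·A = J·C⁻¹·A = kg·m²·s⁻³.
Each option:
  A. W = J·s⁻¹ = kg·m²·s⁻³  ← same
  B. [specific heat capacity] = m²·s⁻²·K⁻¹
  C. [kg·m²·s⁻²·K⁻¹·mol⁻¹] · [mol] = kg·m²·s⁻²·K⁻¹
Only A. matches kg·m²·s⁻³.

A.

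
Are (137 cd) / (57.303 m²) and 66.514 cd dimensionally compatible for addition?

No

In SI base units:
  (137 cd) / (57.303 m²):  [cd] / [m²] = m⁻²·cd
  66.514 cd:  cd
m⁻²·cd ≠ cd, so they cannot be added.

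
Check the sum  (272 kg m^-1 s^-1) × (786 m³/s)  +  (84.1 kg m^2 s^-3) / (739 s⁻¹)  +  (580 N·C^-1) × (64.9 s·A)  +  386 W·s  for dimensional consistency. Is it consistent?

Expand each in SI base units:
  (272 kg m^-1 s^-1) × (786 m³/s):  [kg·m⁻¹·s⁻¹] · [m³·s⁻¹] = kg·m²·s⁻²
  (84.1 kg m^2 s^-3) / (739 s⁻¹):  [kg·m²·s⁻³] / [s⁻¹] = kg·m²·s⁻²
  (580 N·C^-1) × (64.9 s·A):  [kg·m·s⁻³·A⁻¹] · [s·A] = kg·m·s⁻²
  386 W·s:  W·s = J·s⁻¹·s = kg·m²·s⁻²
The terms do not share a single dimension (kg·m²·s⁻² vs kg·m·s⁻²).

No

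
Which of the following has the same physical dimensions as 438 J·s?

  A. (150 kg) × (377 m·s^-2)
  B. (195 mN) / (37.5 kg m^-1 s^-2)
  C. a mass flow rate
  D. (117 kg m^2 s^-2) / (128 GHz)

Reference: J·s = N·m·s = kg·m²·s⁻¹.
Each option:
  A. [kg] · [m·s⁻²] = kg·m·s⁻²
  B. [kg·m·s⁻²] / [kg·m⁻¹·s⁻²] = m²
  C. [mass flow rate] = kg·s⁻¹
  D. [kg·m²·s⁻²] / [s⁻¹] = kg·m²·s⁻¹  ← same
Only D. matches kg·m²·s⁻¹.

D.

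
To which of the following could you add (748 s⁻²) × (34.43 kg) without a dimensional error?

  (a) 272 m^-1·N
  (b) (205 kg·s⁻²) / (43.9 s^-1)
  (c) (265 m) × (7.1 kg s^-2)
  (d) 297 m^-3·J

Reference: [s⁻²] · [kg] = kg·s⁻².
Each option:
  (a) N·m⁻¹ = kg·m·s⁻²·m⁻¹ = kg·s⁻²  ← same
  (b) [kg·s⁻²] / [s⁻¹] = kg·s⁻¹
  (c) [m] · [kg·s⁻²] = kg·m·s⁻²
  (d) J·m⁻³ = N·m·m⁻³ = kg·m⁻¹·s⁻²
Only (a) matches kg·s⁻².

(a)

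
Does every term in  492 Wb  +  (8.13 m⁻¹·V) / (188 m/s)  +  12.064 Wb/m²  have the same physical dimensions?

Expand each in SI base units:
  492 Wb:  Wb = V·s = kg·m²·s⁻²·A⁻¹
  (8.13 m⁻¹·V) / (188 m/s):  [kg·m·s⁻³·A⁻¹] / [m·s⁻¹] = kg·s⁻²·A⁻¹
  12.064 Wb/m²:  Wb·m⁻² = V·s·m⁻² = kg·s⁻²·A⁻¹
The terms do not share a single dimension (kg·m²·s⁻²·A⁻¹ vs kg·s⁻²·A⁻¹).

No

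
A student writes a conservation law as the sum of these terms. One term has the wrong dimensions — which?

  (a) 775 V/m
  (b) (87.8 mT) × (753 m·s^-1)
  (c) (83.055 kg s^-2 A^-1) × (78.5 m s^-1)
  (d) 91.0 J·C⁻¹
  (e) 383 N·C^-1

Dimensions:
  (a) V·m⁻¹ = J·C⁻¹·m⁻¹ = kg·m·s⁻³·A⁻¹
  (b) [kg·s⁻²·A⁻¹] · [m·s⁻¹] = kg·m·s⁻³·A⁻¹
  (c) [kg·s⁻²·A⁻¹] · [m·s⁻¹] = kg·m·s⁻³·A⁻¹
  (d) J·C⁻¹ = N·m·(s·A)⁻¹ = kg·m²·s⁻³·A⁻¹
  (e) N·C⁻¹ = kg·m·s⁻²·(s·A)⁻¹ = kg·m·s⁻³·A⁻¹
All reduce to kg·m·s⁻³·A⁻¹ except (d), which is kg·m²·s⁻³·A⁻¹.

(d)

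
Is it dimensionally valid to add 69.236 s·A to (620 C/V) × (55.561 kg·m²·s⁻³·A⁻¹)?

Yes

Work out the base dimensions of each:
  69.236 s·A:  A·s = s·A
  (620 C/V) × (55.561 kg·m²·s⁻³·A⁻¹):  [kg⁻¹·m⁻²·s⁴·A²] · [kg·m²·s⁻³·A⁻¹] = s·A
Both are s·A, so they have the same dimensions and can be added.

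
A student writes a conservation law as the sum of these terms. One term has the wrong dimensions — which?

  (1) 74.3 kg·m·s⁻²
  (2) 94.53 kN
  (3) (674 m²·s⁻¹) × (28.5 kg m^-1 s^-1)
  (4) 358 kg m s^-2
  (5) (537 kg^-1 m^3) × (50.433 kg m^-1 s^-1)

(5)

Dimensions:
  (1) kg·m·s⁻²
  (2) N = kg·m·s⁻²
  (3) [m²·s⁻¹] · [kg·m⁻¹·s⁻¹] = kg·m·s⁻²
  (4) kg·m·s⁻²
  (5) [kg⁻¹·m³] · [kg·m⁻¹·s⁻¹] = m²·s⁻¹
All reduce to kg·m·s⁻² except (5), which is m²·s⁻¹.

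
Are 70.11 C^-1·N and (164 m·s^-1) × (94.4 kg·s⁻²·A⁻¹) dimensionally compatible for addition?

Yes

In SI base units:
  70.11 C^-1·N:  N·C⁻¹ = kg·m·s⁻²·(s·A)⁻¹ = kg·m·s⁻³·A⁻¹
  (164 m·s^-1) × (94.4 kg·s⁻²·A⁻¹):  [m·s⁻¹] · [kg·s⁻²·A⁻¹] = kg·m·s⁻³·A⁻¹
Both are kg·m·s⁻³·A⁻¹, so they have the same dimensions and can be added.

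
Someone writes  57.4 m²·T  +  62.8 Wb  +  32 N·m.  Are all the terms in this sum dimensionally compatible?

Expand each in SI base units:
  57.4 m²·T:  T·m² = Wb·m⁻²·m² = kg·m²·s⁻²·A⁻¹
  62.8 Wb:  Wb = V·s = kg·m²·s⁻²·A⁻¹
  32 N·m:  N·m = kg·m·s⁻²·m = kg·m²·s⁻²
The terms do not share a single dimension (kg·m²·s⁻² vs kg·m²·s⁻²·A⁻¹).

No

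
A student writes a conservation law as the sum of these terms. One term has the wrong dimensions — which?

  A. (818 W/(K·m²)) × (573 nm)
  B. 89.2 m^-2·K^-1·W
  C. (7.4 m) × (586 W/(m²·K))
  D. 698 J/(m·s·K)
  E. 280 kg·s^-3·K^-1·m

B.

Work out the base dimensions of each:
  A. [kg·s⁻³·K⁻¹] · [m] = kg·m·s⁻³·K⁻¹
  B. W·m⁻²·K⁻¹ = J·s⁻¹·m⁻²·K⁻¹ = kg·s⁻³·K⁻¹
  C. [m] · [kg·s⁻³·K⁻¹] = kg·m·s⁻³·K⁻¹
  D. J·s⁻¹·m⁻¹·K⁻¹ = N·m·s⁻¹·m⁻¹·K⁻¹ = kg·m·s⁻³·K⁻¹
  E. kg·m·s⁻³·K⁻¹
All reduce to kg·m·s⁻³·K⁻¹ except B., which is kg·s⁻³·K⁻¹.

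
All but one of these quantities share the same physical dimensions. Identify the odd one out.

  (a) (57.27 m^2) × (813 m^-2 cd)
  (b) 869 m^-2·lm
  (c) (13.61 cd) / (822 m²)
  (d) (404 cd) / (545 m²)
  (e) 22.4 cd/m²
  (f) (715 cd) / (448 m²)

(a)

Expand each in SI base units:
  (a) [m²] · [m⁻²·cd] = cd
  (b) lm·m⁻² = cd·m⁻² = m⁻²·cd
  (c) [cd] / [m²] = m⁻²·cd
  (d) [cd] / [m²] = m⁻²·cd
  (e) cd·m⁻² = m⁻²·cd
  (f) [cd] / [m²] = m⁻²·cd
All reduce to m⁻²·cd except (a), which is cd.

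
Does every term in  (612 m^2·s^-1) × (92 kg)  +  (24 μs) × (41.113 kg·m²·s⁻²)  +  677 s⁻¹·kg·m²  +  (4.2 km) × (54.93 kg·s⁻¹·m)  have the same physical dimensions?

Work out the base dimensions of each:
  (612 m^2·s^-1) × (92 kg):  [m²·s⁻¹] · [kg] = kg·m²·s⁻¹
  (24 μs) × (41.113 kg·m²·s⁻²):  [s] · [kg·m²·s⁻²] = kg·m²·s⁻¹
  677 s⁻¹·kg·m²:  kg·m²·s⁻¹
  (4.2 km) × (54.93 kg·s⁻¹·m):  [m] · [kg·m·s⁻¹] = kg·m²·s⁻¹
Every term reduces to kg·m²·s⁻¹.

Yes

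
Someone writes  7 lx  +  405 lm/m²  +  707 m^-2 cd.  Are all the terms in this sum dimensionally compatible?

Yes

In SI base units:
  7 lx:  lx = lm·m⁻² = m⁻²·cd
  405 lm/m²:  lm·m⁻² = cd·m⁻² = m⁻²·cd
  707 m^-2 cd:  m⁻²·cd
Every term reduces to m⁻²·cd.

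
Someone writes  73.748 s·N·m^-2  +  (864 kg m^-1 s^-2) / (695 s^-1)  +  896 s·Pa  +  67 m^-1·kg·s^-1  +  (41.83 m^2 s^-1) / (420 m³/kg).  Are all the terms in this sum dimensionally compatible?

Yes

Reduce each to base SI dimensions:
  73.748 s·N·m^-2:  N·s·m⁻² = kg·m·s⁻²·s·m⁻² = kg·m⁻¹·s⁻¹
  (864 kg m^-1 s^-2) / (695 s^-1):  [kg·m⁻¹·s⁻²] / [s⁻¹] = kg·m⁻¹·s⁻¹
  896 s·Pa:  Pa·s = N·m⁻²·s = kg·m⁻¹·s⁻¹
  67 m^-1·kg·s^-1:  kg·m⁻¹·s⁻¹
  (41.83 m^2 s^-1) / (420 m³/kg):  [m²·s⁻¹] / [kg⁻¹·m³] = kg·m⁻¹·s⁻¹
Every term reduces to kg·m⁻¹·s⁻¹.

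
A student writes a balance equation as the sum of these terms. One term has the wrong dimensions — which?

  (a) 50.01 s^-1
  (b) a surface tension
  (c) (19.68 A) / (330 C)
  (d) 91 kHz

(b)

Expand each in SI base units:
  (a) s⁻¹
  (b) [surface tension] = kg·s⁻²
  (c) [A] / [s·A] = s⁻¹
  (d) Hz = s⁻¹
All reduce to s⁻¹ except (b), which is kg·s⁻².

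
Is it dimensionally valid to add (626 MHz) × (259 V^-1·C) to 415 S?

Yes

Dimensions:
  (626 MHz) × (259 V^-1·C):  [s⁻¹] · [kg⁻¹·m⁻²·s⁴·A²] = kg⁻¹·m⁻²·s³·A²
  415 S:  S = Ω⁻¹ = kg⁻¹·m⁻²·s³·A²
Both are kg⁻¹·m⁻²·s³·A², so they have the same dimensions and can be added.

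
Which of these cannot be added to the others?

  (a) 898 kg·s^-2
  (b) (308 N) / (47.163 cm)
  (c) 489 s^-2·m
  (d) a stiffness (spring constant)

Dimensions:
  (a) kg·s⁻²
  (b) [kg·m·s⁻²] / [m] = kg·s⁻²
  (c) m·s⁻²
  (d) [stiffness (spring constant)] = kg·s⁻²
All reduce to kg·s⁻² except (c), which is m·s⁻².

(c)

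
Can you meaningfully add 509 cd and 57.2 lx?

Expand each in SI base units:
  509 cd:  cd
  57.2 lx:  lx = lm·m⁻² = m⁻²·cd
cd ≠ m⁻²·cd, so they cannot be added.

No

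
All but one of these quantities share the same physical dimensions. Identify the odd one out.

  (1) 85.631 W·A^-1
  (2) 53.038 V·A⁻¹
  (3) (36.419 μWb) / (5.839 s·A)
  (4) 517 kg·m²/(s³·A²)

Expand each in SI base units:
  (1) W·A⁻¹ = J·s⁻¹·A⁻¹ = kg·m²·s⁻³·A⁻¹
  (2) V·A⁻¹ = J·C⁻¹·A⁻¹ = kg·m²·s⁻³·A⁻²
  (3) [kg·m²·s⁻²·A⁻¹] / [s·A] = kg·m²·s⁻³·A⁻²
  (4) kg·m²·s⁻³·A⁻²
All reduce to kg·m²·s⁻³·A⁻² except (1), which is kg·m²·s⁻³·A⁻¹.

(1)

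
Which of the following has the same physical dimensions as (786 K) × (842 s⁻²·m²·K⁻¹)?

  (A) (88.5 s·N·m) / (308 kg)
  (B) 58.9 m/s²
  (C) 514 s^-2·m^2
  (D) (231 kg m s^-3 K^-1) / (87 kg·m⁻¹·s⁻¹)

(C)

Reference: [K] · [m²·s⁻²·K⁻¹] = m²·s⁻².
Each option:
  (A) [kg·m²·s⁻¹] / [kg] = m²·s⁻¹
  (B) m·s⁻²
  (C) m²·s⁻²  ← same
  (D) [kg·m·s⁻³·K⁻¹] / [kg·m⁻¹·s⁻¹] = m²·s⁻²·K⁻¹
Only (C) matches m²·s⁻².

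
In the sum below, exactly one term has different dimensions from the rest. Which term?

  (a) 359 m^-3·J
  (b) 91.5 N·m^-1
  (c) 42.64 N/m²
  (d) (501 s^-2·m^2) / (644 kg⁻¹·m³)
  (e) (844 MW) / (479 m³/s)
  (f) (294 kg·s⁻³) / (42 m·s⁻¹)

In SI base units:
  (a) J·m⁻³ = N·m·m⁻³ = kg·m⁻¹·s⁻²
  (b) N·m⁻¹ = kg·m·s⁻²·m⁻¹ = kg·s⁻²
  (c) N·m⁻² = kg·m·s⁻²·m⁻² = kg·m⁻¹·s⁻²
  (d) [m²·s⁻²] / [kg⁻¹·m³] = kg·m⁻¹·s⁻²
  (e) [kg·m²·s⁻³] / [m³·s⁻¹] = kg·m⁻¹·s⁻²
  (f) [kg·s⁻³] / [m·s⁻¹] = kg·m⁻¹·s⁻²
All reduce to kg·m⁻¹·s⁻² except (b), which is kg·s⁻².

(b)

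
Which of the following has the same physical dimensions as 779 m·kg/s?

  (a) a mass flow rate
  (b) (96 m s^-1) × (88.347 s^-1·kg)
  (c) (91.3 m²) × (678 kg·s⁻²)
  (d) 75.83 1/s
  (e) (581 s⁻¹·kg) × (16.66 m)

Reference: kg·m·s⁻¹.
Each option:
  (a) [mass flow rate] = kg·s⁻¹
  (b) [m·s⁻¹] · [kg·s⁻¹] = kg·m·s⁻²
  (c) [m²] · [kg·s⁻²] = kg·m²·s⁻²
  (d) s⁻¹
  (e) [kg·s⁻¹] · [m] = kg·m·s⁻¹  ← same
Only (e) matches kg·m·s⁻¹.

(e)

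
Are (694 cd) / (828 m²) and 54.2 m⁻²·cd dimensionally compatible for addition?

Reduce each to base SI dimensions:
  (694 cd) / (828 m²):  [cd] / [m²] = m⁻²·cd
  54.2 m⁻²·cd:  m⁻²·cd
Both are m⁻²·cd, so they have the same dimensions and can be added.

Yes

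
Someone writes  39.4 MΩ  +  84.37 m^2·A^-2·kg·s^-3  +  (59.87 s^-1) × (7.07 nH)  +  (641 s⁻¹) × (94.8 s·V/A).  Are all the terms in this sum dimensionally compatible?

Yes

In SI base units:
  39.4 MΩ:  Ω = V·A⁻¹ = kg·m²·s⁻³·A⁻²
  84.37 m^2·A^-2·kg·s^-3:  kg·m²·s⁻³·A⁻²
  (59.87 s^-1) × (7.07 nH):  [s⁻¹] · [kg·m²·s⁻²·A⁻²] = kg·m²·s⁻³·A⁻²
  (641 s⁻¹) × (94.8 s·V/A):  [s⁻¹] · [kg·m²·s⁻²·A⁻²] = kg·m²·s⁻³·A⁻²
Every term reduces to kg·m²·s⁻³·A⁻².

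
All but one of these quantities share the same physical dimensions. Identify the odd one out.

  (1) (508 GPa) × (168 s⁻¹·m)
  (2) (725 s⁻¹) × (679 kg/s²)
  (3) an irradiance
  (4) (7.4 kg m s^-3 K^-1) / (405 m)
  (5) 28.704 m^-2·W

(4)

Work out the base dimensions of each:
  (1) [kg·m⁻¹·s⁻²] · [m·s⁻¹] = kg·s⁻³
  (2) [s⁻¹] · [kg·s⁻²] = kg·s⁻³
  (3) [irradiance] = kg·s⁻³
  (4) [kg·m·s⁻³·K⁻¹] / [m] = kg·s⁻³·K⁻¹
  (5) W·m⁻² = J·s⁻¹·m⁻² = kg·s⁻³
All reduce to kg·s⁻³ except (4), which is kg·s⁻³·K⁻¹.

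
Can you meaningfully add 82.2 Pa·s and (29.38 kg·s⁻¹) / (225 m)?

Yes

Reduce each to base SI dimensions:
  82.2 Pa·s:  Pa·s = N·m⁻²·s = kg·m⁻¹·s⁻¹
  (29.38 kg·s⁻¹) / (225 m):  [kg·s⁻¹] / [m] = kg·m⁻¹·s⁻¹
Both are kg·m⁻¹·s⁻¹, so they have the same dimensions and can be added.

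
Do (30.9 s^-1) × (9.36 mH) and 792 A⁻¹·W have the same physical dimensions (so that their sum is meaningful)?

Work out the base dimensions of each:
  (30.9 s^-1) × (9.36 mH):  [s⁻¹] · [kg·m²·s⁻²·A⁻²] = kg·m²·s⁻³·A⁻²
  792 A⁻¹·W:  W·A⁻¹ = J·s⁻¹·A⁻¹ = kg·m²·s⁻³·A⁻¹
kg·m²·s⁻³·A⁻² ≠ kg·m²·s⁻³·A⁻¹, so they cannot be added.

No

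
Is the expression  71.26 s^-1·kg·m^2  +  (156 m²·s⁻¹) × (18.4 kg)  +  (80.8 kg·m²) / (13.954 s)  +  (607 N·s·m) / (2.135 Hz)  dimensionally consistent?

In SI base units:
  71.26 s^-1·kg·m^2:  kg·m²·s⁻¹
  (156 m²·s⁻¹) × (18.4 kg):  [m²·s⁻¹] · [kg] = kg·m²·s⁻¹
  (80.8 kg·m²) / (13.954 s):  [kg·m²] / [s] = kg·m²·s⁻¹
  (607 N·s·m) / (2.135 Hz):  [kg·m²·s⁻¹] / [s⁻¹] = kg·m²
The terms do not share a single dimension (kg·m² vs kg·m²·s⁻¹).

No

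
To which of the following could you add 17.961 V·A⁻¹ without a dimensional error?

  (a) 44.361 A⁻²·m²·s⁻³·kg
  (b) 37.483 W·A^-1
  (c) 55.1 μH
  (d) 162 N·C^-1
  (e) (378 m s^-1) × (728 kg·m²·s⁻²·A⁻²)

(a)

Reference: V·A⁻¹ = J·C⁻¹·A⁻¹ = kg·m²·s⁻³·A⁻².
Each option:
  (a) kg·m²·s⁻³·A⁻²  ← same
  (b) W·A⁻¹ = J·s⁻¹·A⁻¹ = kg·m²·s⁻³·A⁻¹
  (c) H = V·s·A⁻¹ = kg·m²·s⁻²·A⁻²
  (d) N·C⁻¹ = kg·m·s⁻²·(s·A)⁻¹ = kg·m·s⁻³·A⁻¹
  (e) [m·s⁻¹] · [kg·m²·s⁻²·A⁻²] = kg·m³·s⁻³·A⁻²
Only (a) matches kg·m²·s⁻³·A⁻².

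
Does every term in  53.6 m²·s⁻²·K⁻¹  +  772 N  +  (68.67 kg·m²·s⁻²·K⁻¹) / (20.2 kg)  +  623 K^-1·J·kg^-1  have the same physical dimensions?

No

In SI base units:
  53.6 m²·s⁻²·K⁻¹:  m²·s⁻²·K⁻¹
  772 N:  N = kg·m·s⁻²
  (68.67 kg·m²·s⁻²·K⁻¹) / (20.2 kg):  [kg·m²·s⁻²·K⁻¹] / [kg] = m²·s⁻²·K⁻¹
  623 K^-1·J·kg^-1:  J·kg⁻¹·K⁻¹ = N·m·kg⁻¹·K⁻¹ = m²·s⁻²·K⁻¹
The terms do not share a single dimension (kg·m·s⁻² vs m²·s⁻²·K⁻¹).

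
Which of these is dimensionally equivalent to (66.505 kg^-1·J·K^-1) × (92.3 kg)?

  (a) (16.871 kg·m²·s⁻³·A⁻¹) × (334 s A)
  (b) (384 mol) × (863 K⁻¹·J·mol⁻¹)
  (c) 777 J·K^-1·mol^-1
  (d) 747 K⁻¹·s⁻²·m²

(b)

Reference: [m²·s⁻²·K⁻¹] · [kg] = kg·m²·s⁻²·K⁻¹.
Each option:
  (a) [kg·m²·s⁻³·A⁻¹] · [s·A] = kg·m²·s⁻²
  (b) [mol] · [kg·m²·s⁻²·K⁻¹·mol⁻¹] = kg·m²·s⁻²·K⁻¹  ← same
  (c) J·mol⁻¹·K⁻¹ = N·m·mol⁻¹·K⁻¹ = kg·m²·s⁻²·K⁻¹·mol⁻¹
  (d) m²·s⁻²·K⁻¹
Only (b) matches kg·m²·s⁻²·K⁻¹.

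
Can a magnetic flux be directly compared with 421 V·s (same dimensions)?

In SI base units:
  a magnetic flux:  [magnetic flux] = kg·m²·s⁻²·A⁻¹
  421 V·s:  V·s = J·C⁻¹·s = kg·m²·s⁻²·A⁻¹
Both are kg·m²·s⁻²·A⁻¹, so they have the same dimensions and can be added.

Yes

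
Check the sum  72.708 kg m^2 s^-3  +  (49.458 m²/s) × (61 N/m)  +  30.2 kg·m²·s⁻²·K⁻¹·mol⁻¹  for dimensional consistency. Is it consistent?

No

Work out the base dimensions of each:
  72.708 kg m^2 s^-3:  kg·m²·s⁻³
  (49.458 m²/s) × (61 N/m):  [m²·s⁻¹] · [kg·s⁻²] = kg·m²·s⁻³
  30.2 kg·m²·s⁻²·K⁻¹·mol⁻¹:  kg·m²·s⁻²·K⁻¹·mol⁻¹
The terms do not share a single dimension (kg·m²·s⁻²·K⁻¹·mol⁻¹ vs kg·m²·s⁻³).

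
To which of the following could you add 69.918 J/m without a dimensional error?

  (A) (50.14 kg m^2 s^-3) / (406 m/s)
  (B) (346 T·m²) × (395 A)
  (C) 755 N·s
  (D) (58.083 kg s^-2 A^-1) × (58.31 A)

(A)

Reference: J·m⁻¹ = N·m·m⁻¹ = kg·m·s⁻².
Each option:
  (A) [kg·m²·s⁻³] / [m·s⁻¹] = kg·m·s⁻²  ← same
  (B) [kg·m²·s⁻²·A⁻¹] · [A] = kg·m²·s⁻²
  (C) N·s = kg·m·s⁻²·s = kg·m·s⁻¹
  (D) [kg·s⁻²·A⁻¹] · [A] = kg·s⁻²
Only (A) matches kg·m·s⁻².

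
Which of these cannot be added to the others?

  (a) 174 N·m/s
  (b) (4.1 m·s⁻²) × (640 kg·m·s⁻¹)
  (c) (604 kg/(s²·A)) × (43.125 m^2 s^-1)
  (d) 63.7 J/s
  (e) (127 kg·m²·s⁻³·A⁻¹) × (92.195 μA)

Reduce each to base SI dimensions:
  (a) N·m·s⁻¹ = kg·m·s⁻²·m·s⁻¹ = kg·m²·s⁻³
  (b) [m·s⁻²] · [kg·m·s⁻¹] = kg·m²·s⁻³
  (c) [kg·s⁻²·A⁻¹] · [m²·s⁻¹] = kg·m²·s⁻³·A⁻¹
  (d) J·s⁻¹ = N·m·s⁻¹ = kg·m²·s⁻³
  (e) [kg·m²·s⁻³·A⁻¹] · [A] = kg·m²·s⁻³
All reduce to kg·m²·s⁻³ except (c), which is kg·m²·s⁻³·A⁻¹.

(c)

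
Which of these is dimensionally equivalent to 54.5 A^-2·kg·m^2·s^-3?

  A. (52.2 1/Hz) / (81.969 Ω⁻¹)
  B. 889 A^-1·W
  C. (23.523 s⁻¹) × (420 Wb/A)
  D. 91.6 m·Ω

C.

Reference: kg·m²·s⁻³·A⁻².
Each option:
  A. [s] / [kg⁻¹·m⁻²·s³·A²] = kg·m²·s⁻²·A⁻²
  B. W·A⁻¹ = J·s⁻¹·A⁻¹ = kg·m²·s⁻³·A⁻¹
  C. [s⁻¹] · [kg·m²·s⁻²·A⁻²] = kg·m²·s⁻³·A⁻²  ← same
  D. Ω·m = V·A⁻¹·m = kg·m³·s⁻³·A⁻²
Only C. matches kg·m²·s⁻³·A⁻².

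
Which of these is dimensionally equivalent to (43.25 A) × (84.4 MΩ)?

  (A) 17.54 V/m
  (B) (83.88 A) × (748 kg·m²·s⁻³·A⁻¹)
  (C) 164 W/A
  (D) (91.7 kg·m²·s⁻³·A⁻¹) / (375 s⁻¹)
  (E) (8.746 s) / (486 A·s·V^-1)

Reference: [A] · [kg·m²·s⁻³·A⁻²] = kg·m²·s⁻³·A⁻¹.
Each option:
  (A) V·m⁻¹ = J·C⁻¹·m⁻¹ = kg·m·s⁻³·A⁻¹
  (B) [A] · [kg·m²·s⁻³·A⁻¹] = kg·m²·s⁻³
  (C) W·A⁻¹ = J·s⁻¹·A⁻¹ = kg·m²·s⁻³·A⁻¹  ← same
  (D) [kg·m²·s⁻³·A⁻¹] / [s⁻¹] = kg·m²·s⁻²·A⁻¹
  (E) [s] / [kg⁻¹·m⁻²·s⁴·A²] = kg·m²·s⁻³·A⁻²
Only (C) matches kg·m²·s⁻³·A⁻¹.

(C)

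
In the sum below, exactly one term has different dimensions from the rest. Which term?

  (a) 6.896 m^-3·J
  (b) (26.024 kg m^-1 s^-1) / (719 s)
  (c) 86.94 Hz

In SI base units:
  (a) J·m⁻³ = N·m·m⁻³ = kg·m⁻¹·s⁻²
  (b) [kg·m⁻¹·s⁻¹] / [s] = kg·m⁻¹·s⁻²
  (c) Hz = s⁻¹
All reduce to kg·m⁻¹·s⁻² except (c), which is s⁻¹.

(c)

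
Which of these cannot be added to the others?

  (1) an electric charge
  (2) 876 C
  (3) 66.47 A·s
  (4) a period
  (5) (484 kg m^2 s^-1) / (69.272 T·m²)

(4)

Expand each in SI base units:
  (1) [electric charge] = s·A
  (2) C = s·A
  (3) A·s = s·A
  (4) [period] = s
  (5) [kg·m²·s⁻¹] / [kg·m²·s⁻²·A⁻¹] = s·A
All reduce to s·A except (4), which is s.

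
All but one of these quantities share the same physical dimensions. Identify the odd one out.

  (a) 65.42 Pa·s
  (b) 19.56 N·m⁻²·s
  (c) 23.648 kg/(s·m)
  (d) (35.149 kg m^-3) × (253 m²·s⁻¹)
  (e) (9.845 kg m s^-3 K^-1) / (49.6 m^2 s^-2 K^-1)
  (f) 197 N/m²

Dimensions:
  (a) Pa·s = N·m⁻²·s = kg·m⁻¹·s⁻¹
  (b) N·s·m⁻² = kg·m·s⁻²·s·m⁻² = kg·m⁻¹·s⁻¹
  (c) kg·m⁻¹·s⁻¹
  (d) [kg·m⁻³] · [m²·s⁻¹] = kg·m⁻¹·s⁻¹
  (e) [kg·m·s⁻³·K⁻¹] / [m²·s⁻²·K⁻¹] = kg·m⁻¹·s⁻¹
  (f) N·m⁻² = kg·m·s⁻²·m⁻² = kg·m⁻¹·s⁻²
All reduce to kg·m⁻¹·s⁻¹ except (f), which is kg·m⁻¹·s⁻².

(f)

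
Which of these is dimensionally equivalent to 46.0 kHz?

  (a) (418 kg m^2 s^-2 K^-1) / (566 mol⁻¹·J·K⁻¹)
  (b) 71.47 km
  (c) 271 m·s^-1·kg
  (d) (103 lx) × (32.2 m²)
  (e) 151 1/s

(e)

Reference: Hz = s⁻¹.
Each option:
  (a) [kg·m²·s⁻²·K⁻¹] / [kg·m²·s⁻²·K⁻¹·mol⁻¹] = mol
  (b) m
  (c) kg·m·s⁻¹
  (d) [m⁻²·cd] · [m²] = cd
  (e) s⁻¹  ← same
Only (e) matches s⁻¹.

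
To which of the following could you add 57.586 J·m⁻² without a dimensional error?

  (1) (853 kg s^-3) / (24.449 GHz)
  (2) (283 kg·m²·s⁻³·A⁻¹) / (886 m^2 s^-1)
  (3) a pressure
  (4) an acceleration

Reference: J·m⁻² = N·m·m⁻² = kg·s⁻².
Each option:
  (1) [kg·s⁻³] / [s⁻¹] = kg·s⁻²  ← same
  (2) [kg·m²·s⁻³·A⁻¹] / [m²·s⁻¹] = kg·s⁻²·A⁻¹
  (3) [pressure] = kg·m⁻¹·s⁻²
  (4) [acceleration] = m·s⁻²
Only (1) matches kg·s⁻².

(1)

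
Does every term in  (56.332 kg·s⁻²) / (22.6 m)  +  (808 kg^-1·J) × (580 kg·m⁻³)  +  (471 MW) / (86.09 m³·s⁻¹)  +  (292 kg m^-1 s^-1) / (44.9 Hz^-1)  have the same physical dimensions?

Dimensions:
  (56.332 kg·s⁻²) / (22.6 m):  [kg·s⁻²] / [m] = kg·m⁻¹·s⁻²
  (808 kg^-1·J) × (580 kg·m⁻³):  [m²·s⁻²] · [kg·m⁻³] = kg·m⁻¹·s⁻²
  (471 MW) / (86.09 m³·s⁻¹):  [kg·m²·s⁻³] / [m³·s⁻¹] = kg·m⁻¹·s⁻²
  (292 kg m^-1 s^-1) / (44.9 Hz^-1):  [kg·m⁻¹·s⁻¹] / [s] = kg·m⁻¹·s⁻²
Every term reduces to kg·m⁻¹·s⁻².

Yes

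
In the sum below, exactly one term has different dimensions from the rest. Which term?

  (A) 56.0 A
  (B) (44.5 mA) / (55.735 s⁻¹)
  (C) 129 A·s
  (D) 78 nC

(A)

Reduce each to base SI dimensions:
  (A) A
  (B) [A] / [s⁻¹] = s·A
  (C) A·s = s·A
  (D) C = s·A
All reduce to s·A except (A), which is A.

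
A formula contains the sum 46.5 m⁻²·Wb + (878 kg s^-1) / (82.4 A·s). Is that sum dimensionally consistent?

In SI base units:
  46.5 m⁻²·Wb:  Wb·m⁻² = V·s·m⁻² = kg·s⁻²·A⁻¹
  (878 kg s^-1) / (82.4 A·s):  [kg·s⁻¹] / [s·A] = kg·s⁻²·A⁻¹
Both are kg·s⁻²·A⁻¹, so they have the same dimensions and can be added.

Yes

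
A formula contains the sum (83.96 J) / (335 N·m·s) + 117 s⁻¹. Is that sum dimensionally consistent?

In SI base units:
  (83.96 J) / (335 N·m·s):  [kg·m²·s⁻²] / [kg·m²·s⁻¹] = s⁻¹
  117 s⁻¹:  s⁻¹
Both are s⁻¹, so they have the same dimensions and can be added.

Yes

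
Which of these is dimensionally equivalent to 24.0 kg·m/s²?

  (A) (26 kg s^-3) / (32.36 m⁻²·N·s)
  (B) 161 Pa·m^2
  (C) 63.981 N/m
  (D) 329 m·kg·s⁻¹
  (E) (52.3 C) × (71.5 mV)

Reference: kg·m·s⁻².
Each option:
  (A) [kg·s⁻³] / [kg·m⁻¹·s⁻¹] = m·s⁻²
  (B) Pa·m² = N·m⁻²·m² = kg·m·s⁻²  ← same
  (C) N·m⁻¹ = kg·m·s⁻²·m⁻¹ = kg·s⁻²
  (D) kg·m·s⁻¹
  (E) [s·A] · [kg·m²·s⁻³·A⁻¹] = kg·m²·s⁻²
Only (B) matches kg·m·s⁻².

(B)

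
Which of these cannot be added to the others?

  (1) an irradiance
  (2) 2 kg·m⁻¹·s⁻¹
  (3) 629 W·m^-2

(2)

Dimensions:
  (1) [irradiance] = kg·s⁻³
  (2) kg·m⁻¹·s⁻¹
  (3) W·m⁻² = J·s⁻¹·m⁻² = kg·s⁻³
All reduce to kg·s⁻³ except (2), which is kg·m⁻¹·s⁻¹.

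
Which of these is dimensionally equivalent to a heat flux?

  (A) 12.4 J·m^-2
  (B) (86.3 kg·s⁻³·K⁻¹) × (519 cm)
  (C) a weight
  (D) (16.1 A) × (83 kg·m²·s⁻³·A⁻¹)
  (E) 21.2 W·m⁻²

(E)

Reference: [heat flux] = kg·s⁻³.
Each option:
  (A) J·m⁻² = N·m·m⁻² = kg·s⁻²
  (B) [kg·s⁻³·K⁻¹] · [m] = kg·m·s⁻³·K⁻¹
  (C) [weight] = kg·m·s⁻²
  (D) [A] · [kg·m²·s⁻³·A⁻¹] = kg·m²·s⁻³
  (E) W·m⁻² = J·s⁻¹·m⁻² = kg·s⁻³  ← same
Only (E) matches kg·s⁻³.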